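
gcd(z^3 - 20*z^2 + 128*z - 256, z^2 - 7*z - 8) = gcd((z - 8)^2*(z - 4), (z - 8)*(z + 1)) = z - 8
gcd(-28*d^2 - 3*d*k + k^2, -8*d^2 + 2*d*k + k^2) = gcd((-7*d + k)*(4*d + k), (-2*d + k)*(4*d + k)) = 4*d + k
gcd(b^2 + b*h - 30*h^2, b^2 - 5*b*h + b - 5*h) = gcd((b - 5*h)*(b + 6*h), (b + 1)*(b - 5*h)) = b - 5*h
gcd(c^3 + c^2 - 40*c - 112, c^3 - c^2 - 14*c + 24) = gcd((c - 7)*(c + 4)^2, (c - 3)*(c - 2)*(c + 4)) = c + 4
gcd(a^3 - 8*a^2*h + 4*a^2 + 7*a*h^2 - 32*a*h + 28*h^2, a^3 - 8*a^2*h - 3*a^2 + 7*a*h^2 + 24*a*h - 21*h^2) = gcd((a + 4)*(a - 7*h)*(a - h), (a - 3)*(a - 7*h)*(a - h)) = a^2 - 8*a*h + 7*h^2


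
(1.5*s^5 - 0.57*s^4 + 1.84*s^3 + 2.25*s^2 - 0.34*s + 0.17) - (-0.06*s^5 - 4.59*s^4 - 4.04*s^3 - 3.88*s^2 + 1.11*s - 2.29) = 1.56*s^5 + 4.02*s^4 + 5.88*s^3 + 6.13*s^2 - 1.45*s + 2.46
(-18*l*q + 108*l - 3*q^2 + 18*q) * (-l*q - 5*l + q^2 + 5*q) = 18*l^2*q^2 - 18*l^2*q - 540*l^2 - 15*l*q^3 + 15*l*q^2 + 450*l*q - 3*q^4 + 3*q^3 + 90*q^2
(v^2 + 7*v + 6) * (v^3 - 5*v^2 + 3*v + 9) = v^5 + 2*v^4 - 26*v^3 + 81*v + 54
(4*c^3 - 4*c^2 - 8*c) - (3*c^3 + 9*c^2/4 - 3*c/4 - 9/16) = c^3 - 25*c^2/4 - 29*c/4 + 9/16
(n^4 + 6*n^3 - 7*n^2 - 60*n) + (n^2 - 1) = n^4 + 6*n^3 - 6*n^2 - 60*n - 1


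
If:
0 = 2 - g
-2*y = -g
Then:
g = 2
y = 1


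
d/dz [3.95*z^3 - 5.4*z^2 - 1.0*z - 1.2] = 11.85*z^2 - 10.8*z - 1.0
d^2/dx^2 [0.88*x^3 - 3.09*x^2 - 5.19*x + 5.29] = 5.28*x - 6.18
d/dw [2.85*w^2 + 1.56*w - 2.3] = 5.7*w + 1.56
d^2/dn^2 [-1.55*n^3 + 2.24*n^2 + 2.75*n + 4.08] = 4.48 - 9.3*n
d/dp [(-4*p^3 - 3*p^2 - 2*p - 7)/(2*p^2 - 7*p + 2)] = (-8*p^4 + 56*p^3 + p^2 + 16*p - 53)/(4*p^4 - 28*p^3 + 57*p^2 - 28*p + 4)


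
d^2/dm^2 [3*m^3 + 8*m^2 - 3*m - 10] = 18*m + 16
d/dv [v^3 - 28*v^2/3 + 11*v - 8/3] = 3*v^2 - 56*v/3 + 11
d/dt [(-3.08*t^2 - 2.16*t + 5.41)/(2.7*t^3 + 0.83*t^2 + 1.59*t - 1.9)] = (8.316*t^4 + 11.664*t^3 - 46.9254*t^2 + 2.7234*t - 4.4979)/(7.29*t^6 + 4.482*t^5 + 9.2749*t^4 - 7.6206*t^3 - 0.6259*t^2 - 6.042*t + 3.61)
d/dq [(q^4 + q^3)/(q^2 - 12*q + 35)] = q^2*(-2*q*(q - 6)*(q + 1) + (4*q + 3)*(q^2 - 12*q + 35))/(q^2 - 12*q + 35)^2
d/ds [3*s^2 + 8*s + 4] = 6*s + 8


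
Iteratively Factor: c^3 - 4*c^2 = (c - 4)*(c^2) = c*(c - 4)*(c)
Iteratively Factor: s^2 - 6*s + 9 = (s - 3)*(s - 3)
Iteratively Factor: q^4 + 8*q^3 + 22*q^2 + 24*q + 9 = (q + 1)*(q^3 + 7*q^2 + 15*q + 9) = (q + 1)*(q + 3)*(q^2 + 4*q + 3) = (q + 1)^2*(q + 3)*(q + 3)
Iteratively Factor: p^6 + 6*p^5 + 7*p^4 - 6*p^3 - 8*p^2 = (p + 4)*(p^5 + 2*p^4 - p^3 - 2*p^2) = (p - 1)*(p + 4)*(p^4 + 3*p^3 + 2*p^2) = p*(p - 1)*(p + 4)*(p^3 + 3*p^2 + 2*p) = p^2*(p - 1)*(p + 4)*(p^2 + 3*p + 2) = p^2*(p - 1)*(p + 2)*(p + 4)*(p + 1)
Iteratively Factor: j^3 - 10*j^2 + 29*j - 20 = (j - 4)*(j^2 - 6*j + 5) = (j - 4)*(j - 1)*(j - 5)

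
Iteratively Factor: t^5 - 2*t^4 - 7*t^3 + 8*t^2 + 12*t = (t)*(t^4 - 2*t^3 - 7*t^2 + 8*t + 12) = t*(t - 2)*(t^3 - 7*t - 6) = t*(t - 2)*(t + 2)*(t^2 - 2*t - 3) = t*(t - 2)*(t + 1)*(t + 2)*(t - 3)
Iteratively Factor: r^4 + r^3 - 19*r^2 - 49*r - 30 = (r - 5)*(r^3 + 6*r^2 + 11*r + 6) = (r - 5)*(r + 2)*(r^2 + 4*r + 3) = (r - 5)*(r + 2)*(r + 3)*(r + 1)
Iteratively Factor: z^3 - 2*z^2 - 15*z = (z)*(z^2 - 2*z - 15) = z*(z - 5)*(z + 3)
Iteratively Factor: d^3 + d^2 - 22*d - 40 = (d - 5)*(d^2 + 6*d + 8) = (d - 5)*(d + 4)*(d + 2)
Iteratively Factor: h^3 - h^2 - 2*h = (h)*(h^2 - h - 2) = h*(h + 1)*(h - 2)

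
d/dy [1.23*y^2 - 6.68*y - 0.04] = 2.46*y - 6.68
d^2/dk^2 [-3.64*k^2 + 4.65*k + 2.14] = -7.28000000000000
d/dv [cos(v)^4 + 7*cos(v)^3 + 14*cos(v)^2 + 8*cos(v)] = -(-21*sin(v)^2 + 31*cos(v) + cos(3*v) + 29)*sin(v)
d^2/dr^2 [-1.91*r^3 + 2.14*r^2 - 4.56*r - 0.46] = 4.28 - 11.46*r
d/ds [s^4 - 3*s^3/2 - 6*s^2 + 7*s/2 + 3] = 4*s^3 - 9*s^2/2 - 12*s + 7/2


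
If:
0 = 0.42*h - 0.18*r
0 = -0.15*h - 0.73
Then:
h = -4.87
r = -11.36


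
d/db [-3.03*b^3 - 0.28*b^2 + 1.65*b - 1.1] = -9.09*b^2 - 0.56*b + 1.65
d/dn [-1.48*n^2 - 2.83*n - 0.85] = -2.96*n - 2.83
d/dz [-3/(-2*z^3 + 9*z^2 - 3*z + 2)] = 9*(-2*z^2 + 6*z - 1)/(2*z^3 - 9*z^2 + 3*z - 2)^2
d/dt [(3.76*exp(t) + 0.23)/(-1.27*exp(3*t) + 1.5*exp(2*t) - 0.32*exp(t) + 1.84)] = (9.5504*exp(3*t) - 4.7637*exp(2*t) - 0.69*exp(t) + 6.992)*exp(t)/(1.6129*exp(6*t) - 3.81*exp(5*t) + 3.0628*exp(4*t) - 5.6336*exp(3*t) + 5.6224*exp(2*t) - 1.1776*exp(t) + 3.3856)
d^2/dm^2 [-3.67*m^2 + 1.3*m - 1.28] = -7.34000000000000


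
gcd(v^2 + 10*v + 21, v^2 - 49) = v + 7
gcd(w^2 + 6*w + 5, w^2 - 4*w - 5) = w + 1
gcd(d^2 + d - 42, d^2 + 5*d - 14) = d + 7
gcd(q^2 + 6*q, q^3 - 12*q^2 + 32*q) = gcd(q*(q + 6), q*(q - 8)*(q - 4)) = q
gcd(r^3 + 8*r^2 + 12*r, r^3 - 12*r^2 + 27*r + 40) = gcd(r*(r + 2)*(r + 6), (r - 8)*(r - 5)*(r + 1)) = 1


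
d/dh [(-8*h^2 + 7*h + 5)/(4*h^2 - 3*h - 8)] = (-4*h^2 + 88*h - 41)/(16*h^4 - 24*h^3 - 55*h^2 + 48*h + 64)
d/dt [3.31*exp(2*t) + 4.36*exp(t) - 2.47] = (6.62*exp(t) + 4.36)*exp(t)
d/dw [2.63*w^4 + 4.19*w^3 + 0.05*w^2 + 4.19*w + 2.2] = 10.52*w^3 + 12.57*w^2 + 0.1*w + 4.19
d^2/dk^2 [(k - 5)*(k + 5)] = 2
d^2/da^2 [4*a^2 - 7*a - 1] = 8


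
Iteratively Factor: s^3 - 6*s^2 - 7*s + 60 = (s - 5)*(s^2 - s - 12) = (s - 5)*(s - 4)*(s + 3)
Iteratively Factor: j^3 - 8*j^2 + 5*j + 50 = (j - 5)*(j^2 - 3*j - 10) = (j - 5)*(j + 2)*(j - 5)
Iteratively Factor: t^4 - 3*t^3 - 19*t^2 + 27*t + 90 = (t - 5)*(t^3 + 2*t^2 - 9*t - 18) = (t - 5)*(t + 3)*(t^2 - t - 6) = (t - 5)*(t + 2)*(t + 3)*(t - 3)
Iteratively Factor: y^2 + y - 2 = (y - 1)*(y + 2)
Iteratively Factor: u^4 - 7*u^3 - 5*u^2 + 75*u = (u)*(u^3 - 7*u^2 - 5*u + 75) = u*(u - 5)*(u^2 - 2*u - 15) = u*(u - 5)*(u + 3)*(u - 5)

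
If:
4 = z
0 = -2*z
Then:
No Solution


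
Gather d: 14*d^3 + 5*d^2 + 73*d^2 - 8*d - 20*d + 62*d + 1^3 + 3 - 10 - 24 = 14*d^3 + 78*d^2 + 34*d - 30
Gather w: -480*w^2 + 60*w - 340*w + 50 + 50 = -480*w^2 - 280*w + 100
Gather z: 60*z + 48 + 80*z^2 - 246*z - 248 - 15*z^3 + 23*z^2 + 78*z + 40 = -15*z^3 + 103*z^2 - 108*z - 160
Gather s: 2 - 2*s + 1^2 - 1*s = 3 - 3*s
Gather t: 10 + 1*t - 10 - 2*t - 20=-t - 20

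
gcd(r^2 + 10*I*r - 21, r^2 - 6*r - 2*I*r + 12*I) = 1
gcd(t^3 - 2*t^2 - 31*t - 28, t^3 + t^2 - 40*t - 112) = t^2 - 3*t - 28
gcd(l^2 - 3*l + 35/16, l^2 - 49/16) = l - 7/4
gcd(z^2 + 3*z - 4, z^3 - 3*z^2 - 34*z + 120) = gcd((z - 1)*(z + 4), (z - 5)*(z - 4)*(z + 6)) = 1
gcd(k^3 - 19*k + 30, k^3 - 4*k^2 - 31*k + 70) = k^2 + 3*k - 10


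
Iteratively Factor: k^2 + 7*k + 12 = (k + 4)*(k + 3)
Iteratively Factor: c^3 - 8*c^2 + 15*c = (c)*(c^2 - 8*c + 15) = c*(c - 3)*(c - 5)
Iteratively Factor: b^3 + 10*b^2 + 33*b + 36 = (b + 3)*(b^2 + 7*b + 12) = (b + 3)^2*(b + 4)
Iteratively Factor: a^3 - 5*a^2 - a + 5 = (a - 5)*(a^2 - 1) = (a - 5)*(a - 1)*(a + 1)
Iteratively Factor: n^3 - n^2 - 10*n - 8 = (n - 4)*(n^2 + 3*n + 2) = (n - 4)*(n + 2)*(n + 1)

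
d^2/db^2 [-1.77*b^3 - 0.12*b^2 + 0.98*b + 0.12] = -10.62*b - 0.24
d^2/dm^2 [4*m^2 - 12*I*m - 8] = 8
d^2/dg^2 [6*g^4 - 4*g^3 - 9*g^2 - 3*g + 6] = 72*g^2 - 24*g - 18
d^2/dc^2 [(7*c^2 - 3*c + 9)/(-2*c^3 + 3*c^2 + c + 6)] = 2*(-28*c^6 + 36*c^5 - 312*c^4 - 102*c^3 + 405*c^2 - 567*c - 117)/(8*c^9 - 36*c^8 + 42*c^7 - 63*c^6 + 195*c^5 - 99*c^4 + 107*c^3 - 342*c^2 - 108*c - 216)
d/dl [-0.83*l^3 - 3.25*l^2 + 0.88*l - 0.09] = -2.49*l^2 - 6.5*l + 0.88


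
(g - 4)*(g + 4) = g^2 - 16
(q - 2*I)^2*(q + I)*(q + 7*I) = q^4 + 4*I*q^3 + 21*q^2 - 4*I*q + 28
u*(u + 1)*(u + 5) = u^3 + 6*u^2 + 5*u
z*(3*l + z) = 3*l*z + z^2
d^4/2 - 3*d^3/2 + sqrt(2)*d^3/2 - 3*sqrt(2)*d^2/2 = d^2*(d/2 + sqrt(2)/2)*(d - 3)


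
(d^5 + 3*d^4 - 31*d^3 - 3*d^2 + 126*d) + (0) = d^5 + 3*d^4 - 31*d^3 - 3*d^2 + 126*d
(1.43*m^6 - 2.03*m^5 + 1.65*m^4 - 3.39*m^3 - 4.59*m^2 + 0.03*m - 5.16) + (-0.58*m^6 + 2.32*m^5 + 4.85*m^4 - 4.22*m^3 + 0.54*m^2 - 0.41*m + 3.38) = 0.85*m^6 + 0.29*m^5 + 6.5*m^4 - 7.61*m^3 - 4.05*m^2 - 0.38*m - 1.78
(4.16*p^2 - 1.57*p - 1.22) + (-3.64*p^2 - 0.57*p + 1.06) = 0.52*p^2 - 2.14*p - 0.16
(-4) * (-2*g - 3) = 8*g + 12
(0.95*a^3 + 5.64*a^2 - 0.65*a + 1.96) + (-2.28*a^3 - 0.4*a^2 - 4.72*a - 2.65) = -1.33*a^3 + 5.24*a^2 - 5.37*a - 0.69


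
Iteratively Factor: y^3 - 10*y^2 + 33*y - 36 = (y - 3)*(y^2 - 7*y + 12) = (y - 4)*(y - 3)*(y - 3)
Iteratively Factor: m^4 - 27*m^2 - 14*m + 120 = (m - 2)*(m^3 + 2*m^2 - 23*m - 60) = (m - 5)*(m - 2)*(m^2 + 7*m + 12) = (m - 5)*(m - 2)*(m + 4)*(m + 3)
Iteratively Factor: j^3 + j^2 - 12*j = (j + 4)*(j^2 - 3*j) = (j - 3)*(j + 4)*(j)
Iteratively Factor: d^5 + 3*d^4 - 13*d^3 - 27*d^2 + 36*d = (d - 1)*(d^4 + 4*d^3 - 9*d^2 - 36*d) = (d - 3)*(d - 1)*(d^3 + 7*d^2 + 12*d) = d*(d - 3)*(d - 1)*(d^2 + 7*d + 12) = d*(d - 3)*(d - 1)*(d + 3)*(d + 4)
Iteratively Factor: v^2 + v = (v + 1)*(v)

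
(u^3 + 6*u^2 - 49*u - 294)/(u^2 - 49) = u + 6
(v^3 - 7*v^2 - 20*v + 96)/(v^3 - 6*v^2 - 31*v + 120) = (v + 4)/(v + 5)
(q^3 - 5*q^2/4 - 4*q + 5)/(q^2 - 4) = q - 5/4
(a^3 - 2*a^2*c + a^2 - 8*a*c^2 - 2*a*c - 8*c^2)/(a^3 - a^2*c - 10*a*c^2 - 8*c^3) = (a + 1)/(a + c)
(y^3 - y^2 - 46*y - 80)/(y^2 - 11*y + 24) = (y^2 + 7*y + 10)/(y - 3)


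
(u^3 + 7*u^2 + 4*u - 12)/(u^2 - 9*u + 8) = (u^2 + 8*u + 12)/(u - 8)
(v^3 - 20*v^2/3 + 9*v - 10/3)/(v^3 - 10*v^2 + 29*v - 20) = (v - 2/3)/(v - 4)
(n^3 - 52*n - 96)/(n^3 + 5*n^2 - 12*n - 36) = (n - 8)/(n - 3)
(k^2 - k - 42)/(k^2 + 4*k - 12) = (k - 7)/(k - 2)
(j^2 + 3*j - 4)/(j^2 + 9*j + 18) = (j^2 + 3*j - 4)/(j^2 + 9*j + 18)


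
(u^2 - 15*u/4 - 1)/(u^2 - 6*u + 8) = (u + 1/4)/(u - 2)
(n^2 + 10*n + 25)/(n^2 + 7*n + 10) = (n + 5)/(n + 2)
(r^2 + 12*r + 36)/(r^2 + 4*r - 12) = (r + 6)/(r - 2)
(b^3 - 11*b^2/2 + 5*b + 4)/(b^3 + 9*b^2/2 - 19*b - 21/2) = (b^2 - 6*b + 8)/(b^2 + 4*b - 21)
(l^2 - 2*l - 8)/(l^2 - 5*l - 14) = (l - 4)/(l - 7)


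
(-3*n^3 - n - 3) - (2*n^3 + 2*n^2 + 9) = -5*n^3 - 2*n^2 - n - 12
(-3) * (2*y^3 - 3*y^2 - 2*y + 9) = -6*y^3 + 9*y^2 + 6*y - 27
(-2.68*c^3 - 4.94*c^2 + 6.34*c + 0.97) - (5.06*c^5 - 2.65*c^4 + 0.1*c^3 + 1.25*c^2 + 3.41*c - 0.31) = -5.06*c^5 + 2.65*c^4 - 2.78*c^3 - 6.19*c^2 + 2.93*c + 1.28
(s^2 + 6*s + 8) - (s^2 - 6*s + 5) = 12*s + 3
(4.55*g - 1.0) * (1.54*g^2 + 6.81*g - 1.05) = 7.007*g^3 + 29.4455*g^2 - 11.5875*g + 1.05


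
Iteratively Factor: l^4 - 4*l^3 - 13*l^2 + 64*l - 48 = (l - 4)*(l^3 - 13*l + 12) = (l - 4)*(l - 3)*(l^2 + 3*l - 4) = (l - 4)*(l - 3)*(l - 1)*(l + 4)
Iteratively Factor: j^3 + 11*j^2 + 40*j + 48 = (j + 3)*(j^2 + 8*j + 16) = (j + 3)*(j + 4)*(j + 4)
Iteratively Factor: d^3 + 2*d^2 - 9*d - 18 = (d + 2)*(d^2 - 9) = (d - 3)*(d + 2)*(d + 3)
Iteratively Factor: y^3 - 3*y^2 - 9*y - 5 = (y + 1)*(y^2 - 4*y - 5) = (y - 5)*(y + 1)*(y + 1)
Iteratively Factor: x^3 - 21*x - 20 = (x + 1)*(x^2 - x - 20) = (x - 5)*(x + 1)*(x + 4)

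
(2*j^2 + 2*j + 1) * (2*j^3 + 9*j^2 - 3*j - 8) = 4*j^5 + 22*j^4 + 14*j^3 - 13*j^2 - 19*j - 8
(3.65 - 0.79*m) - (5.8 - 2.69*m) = 1.9*m - 2.15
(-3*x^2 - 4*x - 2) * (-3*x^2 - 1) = 9*x^4 + 12*x^3 + 9*x^2 + 4*x + 2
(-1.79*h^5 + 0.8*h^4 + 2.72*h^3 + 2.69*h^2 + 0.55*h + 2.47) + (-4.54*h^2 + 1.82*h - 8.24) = -1.79*h^5 + 0.8*h^4 + 2.72*h^3 - 1.85*h^2 + 2.37*h - 5.77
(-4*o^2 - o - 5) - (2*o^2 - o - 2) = -6*o^2 - 3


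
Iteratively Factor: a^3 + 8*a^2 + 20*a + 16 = (a + 2)*(a^2 + 6*a + 8) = (a + 2)*(a + 4)*(a + 2)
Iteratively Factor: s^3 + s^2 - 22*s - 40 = (s + 4)*(s^2 - 3*s - 10) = (s + 2)*(s + 4)*(s - 5)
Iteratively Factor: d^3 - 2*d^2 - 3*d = (d - 3)*(d^2 + d) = (d - 3)*(d + 1)*(d)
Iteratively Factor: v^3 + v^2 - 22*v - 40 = (v - 5)*(v^2 + 6*v + 8) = (v - 5)*(v + 4)*(v + 2)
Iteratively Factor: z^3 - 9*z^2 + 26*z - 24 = (z - 2)*(z^2 - 7*z + 12) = (z - 4)*(z - 2)*(z - 3)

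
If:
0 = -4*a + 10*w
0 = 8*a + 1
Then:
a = -1/8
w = -1/20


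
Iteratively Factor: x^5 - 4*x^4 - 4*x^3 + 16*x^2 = (x - 4)*(x^4 - 4*x^2) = (x - 4)*(x - 2)*(x^3 + 2*x^2) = (x - 4)*(x - 2)*(x + 2)*(x^2) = x*(x - 4)*(x - 2)*(x + 2)*(x)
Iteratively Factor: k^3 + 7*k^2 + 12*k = (k)*(k^2 + 7*k + 12) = k*(k + 4)*(k + 3)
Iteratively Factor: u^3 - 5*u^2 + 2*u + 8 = (u - 4)*(u^2 - u - 2) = (u - 4)*(u - 2)*(u + 1)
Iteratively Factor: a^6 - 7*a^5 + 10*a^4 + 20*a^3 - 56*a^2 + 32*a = (a - 4)*(a^5 - 3*a^4 - 2*a^3 + 12*a^2 - 8*a) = (a - 4)*(a - 2)*(a^4 - a^3 - 4*a^2 + 4*a) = a*(a - 4)*(a - 2)*(a^3 - a^2 - 4*a + 4) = a*(a - 4)*(a - 2)*(a + 2)*(a^2 - 3*a + 2) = a*(a - 4)*(a - 2)*(a - 1)*(a + 2)*(a - 2)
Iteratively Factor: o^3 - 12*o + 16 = (o - 2)*(o^2 + 2*o - 8) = (o - 2)^2*(o + 4)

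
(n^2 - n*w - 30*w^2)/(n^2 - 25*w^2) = (-n + 6*w)/(-n + 5*w)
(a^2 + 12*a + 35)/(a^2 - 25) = (a + 7)/(a - 5)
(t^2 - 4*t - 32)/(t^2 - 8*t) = (t + 4)/t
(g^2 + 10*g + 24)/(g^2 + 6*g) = (g + 4)/g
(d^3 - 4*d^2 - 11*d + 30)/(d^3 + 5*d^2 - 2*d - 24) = (d - 5)/(d + 4)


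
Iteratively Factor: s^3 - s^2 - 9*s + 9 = (s - 3)*(s^2 + 2*s - 3) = (s - 3)*(s + 3)*(s - 1)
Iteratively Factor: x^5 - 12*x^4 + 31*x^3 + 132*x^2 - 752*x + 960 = (x - 3)*(x^4 - 9*x^3 + 4*x^2 + 144*x - 320) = (x - 3)*(x + 4)*(x^3 - 13*x^2 + 56*x - 80) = (x - 5)*(x - 3)*(x + 4)*(x^2 - 8*x + 16) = (x - 5)*(x - 4)*(x - 3)*(x + 4)*(x - 4)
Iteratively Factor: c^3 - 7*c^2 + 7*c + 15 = (c - 3)*(c^2 - 4*c - 5) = (c - 3)*(c + 1)*(c - 5)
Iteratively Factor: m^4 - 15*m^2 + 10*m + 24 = (m + 4)*(m^3 - 4*m^2 + m + 6) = (m - 2)*(m + 4)*(m^2 - 2*m - 3) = (m - 3)*(m - 2)*(m + 4)*(m + 1)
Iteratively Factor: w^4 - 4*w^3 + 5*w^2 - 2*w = (w - 1)*(w^3 - 3*w^2 + 2*w) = w*(w - 1)*(w^2 - 3*w + 2) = w*(w - 2)*(w - 1)*(w - 1)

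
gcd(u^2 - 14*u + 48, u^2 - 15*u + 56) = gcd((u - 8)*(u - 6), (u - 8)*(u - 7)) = u - 8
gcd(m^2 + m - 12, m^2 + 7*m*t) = 1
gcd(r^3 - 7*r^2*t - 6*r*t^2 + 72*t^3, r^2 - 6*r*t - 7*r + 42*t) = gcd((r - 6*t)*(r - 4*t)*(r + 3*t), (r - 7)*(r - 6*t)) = r - 6*t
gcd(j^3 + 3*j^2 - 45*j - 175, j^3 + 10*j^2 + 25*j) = j^2 + 10*j + 25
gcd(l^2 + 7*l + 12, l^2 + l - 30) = 1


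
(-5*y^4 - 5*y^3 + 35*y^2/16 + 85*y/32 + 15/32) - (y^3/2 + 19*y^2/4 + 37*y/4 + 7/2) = -5*y^4 - 11*y^3/2 - 41*y^2/16 - 211*y/32 - 97/32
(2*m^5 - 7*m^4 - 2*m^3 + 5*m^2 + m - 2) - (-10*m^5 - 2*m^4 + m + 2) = 12*m^5 - 5*m^4 - 2*m^3 + 5*m^2 - 4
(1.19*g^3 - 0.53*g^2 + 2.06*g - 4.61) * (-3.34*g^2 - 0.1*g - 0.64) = -3.9746*g^5 + 1.6512*g^4 - 7.589*g^3 + 15.5306*g^2 - 0.8574*g + 2.9504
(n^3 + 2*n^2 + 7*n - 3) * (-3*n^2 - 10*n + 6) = -3*n^5 - 16*n^4 - 35*n^3 - 49*n^2 + 72*n - 18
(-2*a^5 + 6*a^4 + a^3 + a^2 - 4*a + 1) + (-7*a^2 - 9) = -2*a^5 + 6*a^4 + a^3 - 6*a^2 - 4*a - 8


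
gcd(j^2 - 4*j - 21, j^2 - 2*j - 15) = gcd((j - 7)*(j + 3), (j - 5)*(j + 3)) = j + 3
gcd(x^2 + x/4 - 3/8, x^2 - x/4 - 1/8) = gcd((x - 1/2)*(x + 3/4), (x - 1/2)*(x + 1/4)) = x - 1/2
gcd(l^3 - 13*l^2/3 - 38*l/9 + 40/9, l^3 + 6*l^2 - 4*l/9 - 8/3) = l - 2/3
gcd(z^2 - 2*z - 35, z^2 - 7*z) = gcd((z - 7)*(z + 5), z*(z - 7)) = z - 7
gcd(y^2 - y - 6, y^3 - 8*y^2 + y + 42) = y^2 - y - 6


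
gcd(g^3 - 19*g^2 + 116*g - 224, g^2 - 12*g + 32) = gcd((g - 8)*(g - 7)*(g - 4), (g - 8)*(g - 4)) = g^2 - 12*g + 32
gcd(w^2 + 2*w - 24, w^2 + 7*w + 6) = w + 6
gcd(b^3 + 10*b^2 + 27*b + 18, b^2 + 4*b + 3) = b^2 + 4*b + 3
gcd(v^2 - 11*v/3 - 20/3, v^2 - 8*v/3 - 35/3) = v - 5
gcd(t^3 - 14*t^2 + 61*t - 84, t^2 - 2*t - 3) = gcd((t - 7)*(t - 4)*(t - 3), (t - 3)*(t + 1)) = t - 3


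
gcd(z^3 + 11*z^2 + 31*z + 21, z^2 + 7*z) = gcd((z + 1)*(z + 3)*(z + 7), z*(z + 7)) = z + 7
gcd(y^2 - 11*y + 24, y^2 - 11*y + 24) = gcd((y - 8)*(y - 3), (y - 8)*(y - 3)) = y^2 - 11*y + 24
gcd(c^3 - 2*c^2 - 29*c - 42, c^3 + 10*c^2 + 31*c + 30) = c^2 + 5*c + 6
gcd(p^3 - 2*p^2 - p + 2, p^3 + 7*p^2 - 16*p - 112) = 1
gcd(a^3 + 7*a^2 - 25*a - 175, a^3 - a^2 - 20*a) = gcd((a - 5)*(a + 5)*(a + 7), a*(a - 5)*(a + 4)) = a - 5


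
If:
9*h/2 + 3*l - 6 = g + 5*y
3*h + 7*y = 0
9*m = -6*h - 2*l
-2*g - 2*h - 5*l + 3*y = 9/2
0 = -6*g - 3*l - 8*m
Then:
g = 73743/15428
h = 4533/1102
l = -1467/266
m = -5850/3857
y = -13599/7714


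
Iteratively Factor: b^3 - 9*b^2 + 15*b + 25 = (b + 1)*(b^2 - 10*b + 25) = (b - 5)*(b + 1)*(b - 5)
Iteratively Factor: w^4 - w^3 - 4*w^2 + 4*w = (w + 2)*(w^3 - 3*w^2 + 2*w) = (w - 2)*(w + 2)*(w^2 - w) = w*(w - 2)*(w + 2)*(w - 1)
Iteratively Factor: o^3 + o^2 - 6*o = (o)*(o^2 + o - 6) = o*(o + 3)*(o - 2)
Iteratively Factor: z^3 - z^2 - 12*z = (z + 3)*(z^2 - 4*z) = z*(z + 3)*(z - 4)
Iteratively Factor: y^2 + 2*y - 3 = (y + 3)*(y - 1)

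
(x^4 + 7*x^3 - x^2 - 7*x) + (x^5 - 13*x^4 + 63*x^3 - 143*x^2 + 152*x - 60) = x^5 - 12*x^4 + 70*x^3 - 144*x^2 + 145*x - 60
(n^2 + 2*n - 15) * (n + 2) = n^3 + 4*n^2 - 11*n - 30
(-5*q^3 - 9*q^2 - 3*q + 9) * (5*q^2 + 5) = -25*q^5 - 45*q^4 - 40*q^3 - 15*q + 45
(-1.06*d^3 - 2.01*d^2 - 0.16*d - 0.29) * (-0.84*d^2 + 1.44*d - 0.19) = 0.8904*d^5 + 0.162*d^4 - 2.5586*d^3 + 0.3951*d^2 - 0.3872*d + 0.0551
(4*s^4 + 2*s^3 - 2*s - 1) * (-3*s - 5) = -12*s^5 - 26*s^4 - 10*s^3 + 6*s^2 + 13*s + 5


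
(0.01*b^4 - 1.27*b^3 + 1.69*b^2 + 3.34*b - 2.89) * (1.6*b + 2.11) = 0.016*b^5 - 2.0109*b^4 + 0.0243000000000002*b^3 + 8.9099*b^2 + 2.4234*b - 6.0979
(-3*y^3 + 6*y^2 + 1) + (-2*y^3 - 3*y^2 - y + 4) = -5*y^3 + 3*y^2 - y + 5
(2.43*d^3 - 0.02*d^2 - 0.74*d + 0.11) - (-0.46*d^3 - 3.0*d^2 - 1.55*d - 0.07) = 2.89*d^3 + 2.98*d^2 + 0.81*d + 0.18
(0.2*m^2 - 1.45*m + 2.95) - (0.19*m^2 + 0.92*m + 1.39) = 0.01*m^2 - 2.37*m + 1.56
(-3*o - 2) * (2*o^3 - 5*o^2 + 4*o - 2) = -6*o^4 + 11*o^3 - 2*o^2 - 2*o + 4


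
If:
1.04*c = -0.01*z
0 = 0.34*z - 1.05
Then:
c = -0.03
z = 3.09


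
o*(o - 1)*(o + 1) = o^3 - o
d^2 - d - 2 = (d - 2)*(d + 1)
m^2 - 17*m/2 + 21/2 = (m - 7)*(m - 3/2)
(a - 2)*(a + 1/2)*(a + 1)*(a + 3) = a^4 + 5*a^3/2 - 4*a^2 - 17*a/2 - 3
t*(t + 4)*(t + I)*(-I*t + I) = -I*t^4 + t^3 - 3*I*t^3 + 3*t^2 + 4*I*t^2 - 4*t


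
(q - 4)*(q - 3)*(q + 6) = q^3 - q^2 - 30*q + 72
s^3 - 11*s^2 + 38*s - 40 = (s - 5)*(s - 4)*(s - 2)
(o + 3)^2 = o^2 + 6*o + 9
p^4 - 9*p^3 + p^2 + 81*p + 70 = (p - 7)*(p - 5)*(p + 1)*(p + 2)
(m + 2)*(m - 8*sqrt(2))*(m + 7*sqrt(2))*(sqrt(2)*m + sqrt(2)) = sqrt(2)*m^4 - 2*m^3 + 3*sqrt(2)*m^3 - 110*sqrt(2)*m^2 - 6*m^2 - 336*sqrt(2)*m - 4*m - 224*sqrt(2)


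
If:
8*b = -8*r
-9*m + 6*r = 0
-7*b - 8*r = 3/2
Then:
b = 3/2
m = -1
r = -3/2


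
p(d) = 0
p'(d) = 0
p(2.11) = 0.00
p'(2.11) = 0.00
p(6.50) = 0.00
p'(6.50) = 0.00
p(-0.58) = 0.00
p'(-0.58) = 0.00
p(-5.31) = 0.00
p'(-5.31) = 0.00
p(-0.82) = 0.00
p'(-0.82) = 0.00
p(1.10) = 0.00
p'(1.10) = 0.00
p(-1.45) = 0.00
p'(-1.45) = 0.00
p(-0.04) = 0.00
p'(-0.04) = 0.00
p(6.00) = 0.00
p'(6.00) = 0.00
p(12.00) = 0.00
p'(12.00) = 0.00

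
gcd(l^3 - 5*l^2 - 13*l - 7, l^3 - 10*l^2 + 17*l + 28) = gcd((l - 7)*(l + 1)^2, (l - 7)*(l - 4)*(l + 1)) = l^2 - 6*l - 7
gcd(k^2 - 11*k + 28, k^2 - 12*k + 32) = k - 4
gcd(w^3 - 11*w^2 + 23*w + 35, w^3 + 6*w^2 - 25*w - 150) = w - 5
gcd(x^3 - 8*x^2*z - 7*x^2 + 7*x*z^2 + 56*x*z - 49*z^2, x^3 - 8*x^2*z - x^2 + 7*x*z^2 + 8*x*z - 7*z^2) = x^2 - 8*x*z + 7*z^2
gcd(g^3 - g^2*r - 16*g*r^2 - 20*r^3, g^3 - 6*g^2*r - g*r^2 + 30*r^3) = -g^2 + 3*g*r + 10*r^2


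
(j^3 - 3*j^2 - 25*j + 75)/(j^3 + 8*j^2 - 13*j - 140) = (j^2 - 8*j + 15)/(j^2 + 3*j - 28)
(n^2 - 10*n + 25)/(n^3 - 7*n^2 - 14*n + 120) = (n - 5)/(n^2 - 2*n - 24)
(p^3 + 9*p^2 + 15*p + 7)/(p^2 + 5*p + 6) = (p^3 + 9*p^2 + 15*p + 7)/(p^2 + 5*p + 6)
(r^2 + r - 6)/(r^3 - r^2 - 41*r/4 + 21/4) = 4*(r - 2)/(4*r^2 - 16*r + 7)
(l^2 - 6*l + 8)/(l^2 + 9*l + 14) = (l^2 - 6*l + 8)/(l^2 + 9*l + 14)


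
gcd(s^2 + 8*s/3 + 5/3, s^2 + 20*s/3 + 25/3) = s + 5/3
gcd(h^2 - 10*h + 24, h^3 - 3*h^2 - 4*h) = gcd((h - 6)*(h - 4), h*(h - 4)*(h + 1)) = h - 4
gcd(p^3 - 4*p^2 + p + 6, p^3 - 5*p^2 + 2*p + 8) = p^2 - p - 2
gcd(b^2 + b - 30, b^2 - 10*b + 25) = b - 5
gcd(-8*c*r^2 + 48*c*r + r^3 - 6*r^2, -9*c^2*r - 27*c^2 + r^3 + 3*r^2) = 1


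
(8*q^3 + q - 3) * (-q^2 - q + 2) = -8*q^5 - 8*q^4 + 15*q^3 + 2*q^2 + 5*q - 6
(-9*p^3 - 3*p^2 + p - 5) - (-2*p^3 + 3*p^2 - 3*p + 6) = -7*p^3 - 6*p^2 + 4*p - 11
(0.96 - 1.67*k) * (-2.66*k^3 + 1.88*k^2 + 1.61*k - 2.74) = 4.4422*k^4 - 5.6932*k^3 - 0.8839*k^2 + 6.1214*k - 2.6304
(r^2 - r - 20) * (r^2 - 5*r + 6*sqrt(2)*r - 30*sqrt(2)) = r^4 - 6*r^3 + 6*sqrt(2)*r^3 - 36*sqrt(2)*r^2 - 15*r^2 - 90*sqrt(2)*r + 100*r + 600*sqrt(2)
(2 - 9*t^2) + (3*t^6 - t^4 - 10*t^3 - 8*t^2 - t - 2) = 3*t^6 - t^4 - 10*t^3 - 17*t^2 - t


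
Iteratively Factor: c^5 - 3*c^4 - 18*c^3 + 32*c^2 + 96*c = (c - 4)*(c^4 + c^3 - 14*c^2 - 24*c) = c*(c - 4)*(c^3 + c^2 - 14*c - 24) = c*(c - 4)*(c + 3)*(c^2 - 2*c - 8) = c*(c - 4)^2*(c + 3)*(c + 2)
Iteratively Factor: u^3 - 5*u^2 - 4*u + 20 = (u - 2)*(u^2 - 3*u - 10) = (u - 2)*(u + 2)*(u - 5)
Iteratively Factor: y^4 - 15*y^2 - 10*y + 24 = (y - 4)*(y^3 + 4*y^2 + y - 6) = (y - 4)*(y + 3)*(y^2 + y - 2) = (y - 4)*(y + 2)*(y + 3)*(y - 1)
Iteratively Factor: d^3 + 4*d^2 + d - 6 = (d - 1)*(d^2 + 5*d + 6) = (d - 1)*(d + 3)*(d + 2)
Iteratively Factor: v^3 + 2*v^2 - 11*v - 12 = (v - 3)*(v^2 + 5*v + 4) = (v - 3)*(v + 4)*(v + 1)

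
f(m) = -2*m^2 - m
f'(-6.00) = 23.00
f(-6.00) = -66.00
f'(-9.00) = 35.00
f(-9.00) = -153.00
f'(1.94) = -8.76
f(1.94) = -9.47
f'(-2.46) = 8.84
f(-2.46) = -9.64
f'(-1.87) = 6.48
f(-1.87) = -5.12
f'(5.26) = -22.04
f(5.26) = -60.60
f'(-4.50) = 17.00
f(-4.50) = -36.00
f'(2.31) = -10.24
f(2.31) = -12.98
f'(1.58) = -7.32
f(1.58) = -6.57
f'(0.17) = -1.68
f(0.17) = -0.23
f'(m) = -4*m - 1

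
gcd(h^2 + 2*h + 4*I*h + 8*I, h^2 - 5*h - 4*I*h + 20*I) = 1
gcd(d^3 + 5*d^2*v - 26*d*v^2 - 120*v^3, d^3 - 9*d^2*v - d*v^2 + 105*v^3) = -d + 5*v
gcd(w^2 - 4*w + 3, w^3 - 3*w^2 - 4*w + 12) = w - 3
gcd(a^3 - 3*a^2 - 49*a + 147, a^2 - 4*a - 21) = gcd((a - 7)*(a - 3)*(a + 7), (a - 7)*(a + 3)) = a - 7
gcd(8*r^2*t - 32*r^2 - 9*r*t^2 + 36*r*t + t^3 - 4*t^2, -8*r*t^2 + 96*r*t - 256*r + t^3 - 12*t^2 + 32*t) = 8*r*t - 32*r - t^2 + 4*t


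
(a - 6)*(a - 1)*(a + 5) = a^3 - 2*a^2 - 29*a + 30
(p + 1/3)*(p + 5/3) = p^2 + 2*p + 5/9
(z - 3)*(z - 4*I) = z^2 - 3*z - 4*I*z + 12*I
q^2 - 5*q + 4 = (q - 4)*(q - 1)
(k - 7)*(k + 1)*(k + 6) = k^3 - 43*k - 42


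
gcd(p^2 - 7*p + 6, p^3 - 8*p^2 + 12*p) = p - 6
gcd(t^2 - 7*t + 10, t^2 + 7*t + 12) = 1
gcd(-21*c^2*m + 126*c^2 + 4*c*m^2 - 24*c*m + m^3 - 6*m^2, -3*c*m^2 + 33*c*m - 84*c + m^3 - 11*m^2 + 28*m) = 3*c - m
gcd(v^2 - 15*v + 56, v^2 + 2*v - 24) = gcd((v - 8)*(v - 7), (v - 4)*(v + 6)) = 1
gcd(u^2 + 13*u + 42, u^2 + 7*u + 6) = u + 6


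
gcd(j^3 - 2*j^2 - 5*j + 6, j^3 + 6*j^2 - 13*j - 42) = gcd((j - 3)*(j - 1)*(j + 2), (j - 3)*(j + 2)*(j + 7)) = j^2 - j - 6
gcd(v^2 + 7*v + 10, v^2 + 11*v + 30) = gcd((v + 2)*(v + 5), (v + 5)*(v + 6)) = v + 5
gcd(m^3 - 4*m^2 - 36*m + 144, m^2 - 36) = m^2 - 36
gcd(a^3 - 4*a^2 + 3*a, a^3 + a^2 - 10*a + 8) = a - 1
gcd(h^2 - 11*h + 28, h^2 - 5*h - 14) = h - 7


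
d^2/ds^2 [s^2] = 2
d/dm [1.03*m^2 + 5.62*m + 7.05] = 2.06*m + 5.62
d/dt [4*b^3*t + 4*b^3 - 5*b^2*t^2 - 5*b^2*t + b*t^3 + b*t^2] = b*(4*b^2 - 10*b*t - 5*b + 3*t^2 + 2*t)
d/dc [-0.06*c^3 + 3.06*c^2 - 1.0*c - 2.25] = -0.18*c^2 + 6.12*c - 1.0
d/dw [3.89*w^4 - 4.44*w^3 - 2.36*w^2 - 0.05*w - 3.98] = 15.56*w^3 - 13.32*w^2 - 4.72*w - 0.05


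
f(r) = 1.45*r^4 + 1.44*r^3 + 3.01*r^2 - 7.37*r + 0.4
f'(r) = 5.8*r^3 + 4.32*r^2 + 6.02*r - 7.37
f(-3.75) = 281.17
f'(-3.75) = -275.05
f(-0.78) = 7.83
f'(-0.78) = -12.19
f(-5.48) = 1201.85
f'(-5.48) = -865.11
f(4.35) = 663.02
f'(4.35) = 577.98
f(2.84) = 131.06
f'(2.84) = 177.43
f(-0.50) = 4.75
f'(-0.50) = -10.02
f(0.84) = -2.09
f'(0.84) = 4.17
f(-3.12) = 146.36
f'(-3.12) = -160.25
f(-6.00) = 1721.14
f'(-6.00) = -1140.77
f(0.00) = 0.40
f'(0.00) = -7.37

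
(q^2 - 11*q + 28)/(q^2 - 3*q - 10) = (-q^2 + 11*q - 28)/(-q^2 + 3*q + 10)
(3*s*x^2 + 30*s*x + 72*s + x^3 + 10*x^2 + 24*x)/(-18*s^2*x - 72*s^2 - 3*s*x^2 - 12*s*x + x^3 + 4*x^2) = (x + 6)/(-6*s + x)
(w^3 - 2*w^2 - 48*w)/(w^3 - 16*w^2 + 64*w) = (w + 6)/(w - 8)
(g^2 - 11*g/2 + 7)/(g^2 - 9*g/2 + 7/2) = (g - 2)/(g - 1)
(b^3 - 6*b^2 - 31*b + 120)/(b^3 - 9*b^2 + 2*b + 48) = (b + 5)/(b + 2)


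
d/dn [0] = 0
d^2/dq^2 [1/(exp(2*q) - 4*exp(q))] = 4*((1 - exp(q))*(exp(q) - 4) + 2*(exp(q) - 2)^2)*exp(-q)/(exp(q) - 4)^3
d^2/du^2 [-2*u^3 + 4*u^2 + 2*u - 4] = 8 - 12*u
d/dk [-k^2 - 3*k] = -2*k - 3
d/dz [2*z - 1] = 2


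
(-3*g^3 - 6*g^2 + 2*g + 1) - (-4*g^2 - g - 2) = -3*g^3 - 2*g^2 + 3*g + 3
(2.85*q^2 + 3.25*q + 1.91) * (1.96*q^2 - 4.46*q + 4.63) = 5.586*q^4 - 6.341*q^3 + 2.4441*q^2 + 6.5289*q + 8.8433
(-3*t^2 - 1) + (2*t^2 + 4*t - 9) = -t^2 + 4*t - 10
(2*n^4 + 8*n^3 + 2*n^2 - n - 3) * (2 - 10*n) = -20*n^5 - 76*n^4 - 4*n^3 + 14*n^2 + 28*n - 6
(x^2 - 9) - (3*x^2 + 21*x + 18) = -2*x^2 - 21*x - 27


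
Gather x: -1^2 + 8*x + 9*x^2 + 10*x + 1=9*x^2 + 18*x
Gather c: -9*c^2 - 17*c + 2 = -9*c^2 - 17*c + 2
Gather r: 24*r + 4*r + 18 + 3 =28*r + 21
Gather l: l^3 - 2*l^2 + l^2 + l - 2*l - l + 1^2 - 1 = l^3 - l^2 - 2*l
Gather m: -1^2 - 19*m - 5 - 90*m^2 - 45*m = -90*m^2 - 64*m - 6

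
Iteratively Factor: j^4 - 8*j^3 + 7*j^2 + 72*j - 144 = (j - 4)*(j^3 - 4*j^2 - 9*j + 36) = (j - 4)*(j + 3)*(j^2 - 7*j + 12) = (j - 4)^2*(j + 3)*(j - 3)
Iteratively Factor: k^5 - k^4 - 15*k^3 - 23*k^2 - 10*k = (k + 2)*(k^4 - 3*k^3 - 9*k^2 - 5*k) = k*(k + 2)*(k^3 - 3*k^2 - 9*k - 5) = k*(k + 1)*(k + 2)*(k^2 - 4*k - 5) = k*(k - 5)*(k + 1)*(k + 2)*(k + 1)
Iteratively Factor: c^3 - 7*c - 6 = (c + 2)*(c^2 - 2*c - 3) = (c - 3)*(c + 2)*(c + 1)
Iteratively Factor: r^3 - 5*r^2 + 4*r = (r)*(r^2 - 5*r + 4) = r*(r - 1)*(r - 4)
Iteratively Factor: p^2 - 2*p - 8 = (p - 4)*(p + 2)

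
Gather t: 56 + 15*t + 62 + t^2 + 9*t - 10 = t^2 + 24*t + 108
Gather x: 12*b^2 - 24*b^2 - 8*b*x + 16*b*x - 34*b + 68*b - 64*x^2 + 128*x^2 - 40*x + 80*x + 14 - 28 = -12*b^2 + 34*b + 64*x^2 + x*(8*b + 40) - 14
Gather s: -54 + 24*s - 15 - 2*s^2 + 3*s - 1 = -2*s^2 + 27*s - 70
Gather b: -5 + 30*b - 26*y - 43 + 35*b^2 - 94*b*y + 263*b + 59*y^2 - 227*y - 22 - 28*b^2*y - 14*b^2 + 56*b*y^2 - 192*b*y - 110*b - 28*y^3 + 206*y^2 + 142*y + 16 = b^2*(21 - 28*y) + b*(56*y^2 - 286*y + 183) - 28*y^3 + 265*y^2 - 111*y - 54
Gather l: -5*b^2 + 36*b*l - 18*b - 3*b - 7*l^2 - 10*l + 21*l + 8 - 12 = -5*b^2 - 21*b - 7*l^2 + l*(36*b + 11) - 4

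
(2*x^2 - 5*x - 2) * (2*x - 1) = 4*x^3 - 12*x^2 + x + 2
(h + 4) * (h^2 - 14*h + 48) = h^3 - 10*h^2 - 8*h + 192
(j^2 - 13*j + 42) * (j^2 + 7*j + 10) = j^4 - 6*j^3 - 39*j^2 + 164*j + 420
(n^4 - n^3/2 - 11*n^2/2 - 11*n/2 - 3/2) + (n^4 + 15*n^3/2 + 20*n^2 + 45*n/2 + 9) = 2*n^4 + 7*n^3 + 29*n^2/2 + 17*n + 15/2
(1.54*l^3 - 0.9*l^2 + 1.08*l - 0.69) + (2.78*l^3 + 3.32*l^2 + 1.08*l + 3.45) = 4.32*l^3 + 2.42*l^2 + 2.16*l + 2.76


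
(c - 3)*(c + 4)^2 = c^3 + 5*c^2 - 8*c - 48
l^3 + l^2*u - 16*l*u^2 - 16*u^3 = (l - 4*u)*(l + u)*(l + 4*u)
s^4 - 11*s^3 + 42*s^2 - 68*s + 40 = (s - 5)*(s - 2)^3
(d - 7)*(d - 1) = d^2 - 8*d + 7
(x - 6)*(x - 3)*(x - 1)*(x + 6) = x^4 - 4*x^3 - 33*x^2 + 144*x - 108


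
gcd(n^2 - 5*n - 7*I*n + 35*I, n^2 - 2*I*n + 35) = n - 7*I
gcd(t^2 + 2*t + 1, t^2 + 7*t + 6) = t + 1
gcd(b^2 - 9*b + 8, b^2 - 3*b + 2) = b - 1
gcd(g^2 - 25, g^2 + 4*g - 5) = g + 5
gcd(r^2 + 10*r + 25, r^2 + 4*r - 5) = r + 5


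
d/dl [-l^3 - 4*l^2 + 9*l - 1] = -3*l^2 - 8*l + 9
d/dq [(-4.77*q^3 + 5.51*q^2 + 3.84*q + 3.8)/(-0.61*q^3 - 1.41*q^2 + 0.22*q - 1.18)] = (10.0868*q^4 + 2.586*q^3 + 30.4664*q^2 - 2.2876*q - 5.3672)/(0.3721*q^6 + 1.7202*q^5 + 1.7197*q^4 + 0.8192*q^3 + 3.376*q^2 - 0.5192*q + 1.3924)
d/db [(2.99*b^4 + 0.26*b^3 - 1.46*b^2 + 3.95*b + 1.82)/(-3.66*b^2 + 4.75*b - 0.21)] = (-21.8868*b^5 + 41.6559*b^4 - 0.041599999999999*b^3 + 7.3582*b^2 + 13.9356*b - 9.4745)/(13.3956*b^4 - 34.77*b^3 + 24.0997*b^2 - 1.995*b + 0.0441)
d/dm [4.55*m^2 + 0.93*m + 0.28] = 9.1*m + 0.93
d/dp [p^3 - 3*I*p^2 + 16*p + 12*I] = 3*p^2 - 6*I*p + 16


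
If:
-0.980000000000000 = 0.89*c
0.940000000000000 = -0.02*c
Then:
No Solution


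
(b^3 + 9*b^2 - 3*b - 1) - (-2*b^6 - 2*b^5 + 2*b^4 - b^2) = 2*b^6 + 2*b^5 - 2*b^4 + b^3 + 10*b^2 - 3*b - 1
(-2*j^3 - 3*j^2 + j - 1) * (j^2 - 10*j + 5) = -2*j^5 + 17*j^4 + 21*j^3 - 26*j^2 + 15*j - 5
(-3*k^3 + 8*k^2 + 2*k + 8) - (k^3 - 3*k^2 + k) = -4*k^3 + 11*k^2 + k + 8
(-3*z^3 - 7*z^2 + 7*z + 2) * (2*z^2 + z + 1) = -6*z^5 - 17*z^4 + 4*z^3 + 4*z^2 + 9*z + 2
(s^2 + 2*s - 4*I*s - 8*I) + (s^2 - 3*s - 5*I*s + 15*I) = 2*s^2 - s - 9*I*s + 7*I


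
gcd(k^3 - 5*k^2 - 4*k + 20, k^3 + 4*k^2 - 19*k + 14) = k - 2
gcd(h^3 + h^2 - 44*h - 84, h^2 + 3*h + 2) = h + 2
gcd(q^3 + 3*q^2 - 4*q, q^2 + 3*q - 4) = q^2 + 3*q - 4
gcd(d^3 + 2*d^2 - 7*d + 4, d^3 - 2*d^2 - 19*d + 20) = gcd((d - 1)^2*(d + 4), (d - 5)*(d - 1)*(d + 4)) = d^2 + 3*d - 4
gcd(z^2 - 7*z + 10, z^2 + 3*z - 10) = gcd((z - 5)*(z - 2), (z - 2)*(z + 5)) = z - 2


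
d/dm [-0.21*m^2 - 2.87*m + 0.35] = -0.42*m - 2.87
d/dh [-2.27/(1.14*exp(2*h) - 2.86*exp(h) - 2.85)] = (5.1756*exp(h) - 6.4922)*exp(h)/(-1.14*exp(2*h) + 2.86*exp(h) + 2.85)^2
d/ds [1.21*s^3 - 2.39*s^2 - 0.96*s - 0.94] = 3.63*s^2 - 4.78*s - 0.96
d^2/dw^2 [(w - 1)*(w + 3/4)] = 2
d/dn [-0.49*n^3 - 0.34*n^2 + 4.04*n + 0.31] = -1.47*n^2 - 0.68*n + 4.04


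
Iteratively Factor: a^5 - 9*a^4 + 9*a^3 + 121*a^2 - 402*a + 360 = (a - 3)*(a^4 - 6*a^3 - 9*a^2 + 94*a - 120) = (a - 3)*(a - 2)*(a^3 - 4*a^2 - 17*a + 60) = (a - 3)^2*(a - 2)*(a^2 - a - 20) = (a - 3)^2*(a - 2)*(a + 4)*(a - 5)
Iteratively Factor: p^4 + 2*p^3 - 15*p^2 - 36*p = (p + 3)*(p^3 - p^2 - 12*p) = (p - 4)*(p + 3)*(p^2 + 3*p) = p*(p - 4)*(p + 3)*(p + 3)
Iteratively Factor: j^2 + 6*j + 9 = (j + 3)*(j + 3)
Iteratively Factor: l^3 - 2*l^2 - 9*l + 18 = (l + 3)*(l^2 - 5*l + 6) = (l - 2)*(l + 3)*(l - 3)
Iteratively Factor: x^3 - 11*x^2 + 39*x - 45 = (x - 5)*(x^2 - 6*x + 9) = (x - 5)*(x - 3)*(x - 3)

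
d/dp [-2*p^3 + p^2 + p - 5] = -6*p^2 + 2*p + 1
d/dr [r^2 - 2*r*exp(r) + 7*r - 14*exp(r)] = -2*r*exp(r) + 2*r - 16*exp(r) + 7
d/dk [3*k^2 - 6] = 6*k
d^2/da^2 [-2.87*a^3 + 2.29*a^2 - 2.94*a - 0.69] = 4.58 - 17.22*a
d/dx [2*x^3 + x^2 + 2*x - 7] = 6*x^2 + 2*x + 2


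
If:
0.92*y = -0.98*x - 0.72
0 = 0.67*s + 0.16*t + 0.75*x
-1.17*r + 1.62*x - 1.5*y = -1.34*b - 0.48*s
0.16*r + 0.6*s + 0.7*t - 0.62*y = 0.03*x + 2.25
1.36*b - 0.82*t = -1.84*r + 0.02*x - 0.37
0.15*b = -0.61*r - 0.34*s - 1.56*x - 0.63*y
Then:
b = 0.02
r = 1.07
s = -0.85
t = 2.87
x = 0.14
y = -0.93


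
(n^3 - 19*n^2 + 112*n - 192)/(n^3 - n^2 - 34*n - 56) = (-n^3 + 19*n^2 - 112*n + 192)/(-n^3 + n^2 + 34*n + 56)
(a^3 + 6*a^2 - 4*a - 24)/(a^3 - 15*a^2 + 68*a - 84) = (a^2 + 8*a + 12)/(a^2 - 13*a + 42)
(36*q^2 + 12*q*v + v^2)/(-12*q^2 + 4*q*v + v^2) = (-6*q - v)/(2*q - v)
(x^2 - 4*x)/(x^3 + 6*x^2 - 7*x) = (x - 4)/(x^2 + 6*x - 7)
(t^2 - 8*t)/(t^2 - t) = (t - 8)/(t - 1)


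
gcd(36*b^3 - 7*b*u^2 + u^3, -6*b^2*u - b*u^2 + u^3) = -6*b^2 - b*u + u^2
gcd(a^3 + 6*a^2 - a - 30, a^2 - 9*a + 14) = a - 2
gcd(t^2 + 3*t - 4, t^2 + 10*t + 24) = t + 4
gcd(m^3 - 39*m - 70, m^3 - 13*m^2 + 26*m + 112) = m^2 - 5*m - 14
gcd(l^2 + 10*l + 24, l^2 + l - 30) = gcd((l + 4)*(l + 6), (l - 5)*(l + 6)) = l + 6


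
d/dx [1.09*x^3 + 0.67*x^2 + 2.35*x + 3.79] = 3.27*x^2 + 1.34*x + 2.35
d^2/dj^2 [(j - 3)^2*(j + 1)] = 6*j - 10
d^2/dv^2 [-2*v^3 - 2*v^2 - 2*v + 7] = -12*v - 4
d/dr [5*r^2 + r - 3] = 10*r + 1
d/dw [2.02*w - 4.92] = 2.02000000000000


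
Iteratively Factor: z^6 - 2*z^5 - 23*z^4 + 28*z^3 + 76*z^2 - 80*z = (z - 1)*(z^5 - z^4 - 24*z^3 + 4*z^2 + 80*z) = (z - 1)*(z + 4)*(z^4 - 5*z^3 - 4*z^2 + 20*z) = (z - 1)*(z + 2)*(z + 4)*(z^3 - 7*z^2 + 10*z) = z*(z - 1)*(z + 2)*(z + 4)*(z^2 - 7*z + 10) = z*(z - 2)*(z - 1)*(z + 2)*(z + 4)*(z - 5)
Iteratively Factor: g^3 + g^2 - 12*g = (g + 4)*(g^2 - 3*g) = g*(g + 4)*(g - 3)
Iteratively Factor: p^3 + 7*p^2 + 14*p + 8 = (p + 2)*(p^2 + 5*p + 4) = (p + 1)*(p + 2)*(p + 4)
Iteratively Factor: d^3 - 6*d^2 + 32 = (d - 4)*(d^2 - 2*d - 8) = (d - 4)*(d + 2)*(d - 4)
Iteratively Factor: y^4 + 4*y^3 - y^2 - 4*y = (y + 1)*(y^3 + 3*y^2 - 4*y) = y*(y + 1)*(y^2 + 3*y - 4) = y*(y + 1)*(y + 4)*(y - 1)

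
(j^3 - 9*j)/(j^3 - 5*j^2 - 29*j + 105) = j*(j + 3)/(j^2 - 2*j - 35)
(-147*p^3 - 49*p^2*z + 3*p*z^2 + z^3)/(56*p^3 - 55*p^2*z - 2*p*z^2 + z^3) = (-21*p^2 - 4*p*z + z^2)/(8*p^2 - 9*p*z + z^2)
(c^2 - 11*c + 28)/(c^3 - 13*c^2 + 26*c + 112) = (c - 4)/(c^2 - 6*c - 16)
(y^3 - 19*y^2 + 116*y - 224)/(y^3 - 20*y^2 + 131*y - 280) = (y - 4)/(y - 5)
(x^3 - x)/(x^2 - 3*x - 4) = x*(x - 1)/(x - 4)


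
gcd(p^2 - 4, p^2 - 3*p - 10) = p + 2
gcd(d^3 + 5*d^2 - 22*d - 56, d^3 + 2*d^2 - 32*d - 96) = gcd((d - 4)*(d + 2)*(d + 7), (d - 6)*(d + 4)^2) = 1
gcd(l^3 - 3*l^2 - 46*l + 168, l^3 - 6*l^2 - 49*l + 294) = l^2 + l - 42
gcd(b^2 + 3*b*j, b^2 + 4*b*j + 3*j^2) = b + 3*j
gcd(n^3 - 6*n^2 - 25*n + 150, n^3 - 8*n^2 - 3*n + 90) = n^2 - 11*n + 30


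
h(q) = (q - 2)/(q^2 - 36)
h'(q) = -2*q*(q - 2)/(q^2 - 36)^2 + 1/(q^2 - 36) = (q^2 - 2*q*(q - 2) - 36)/(q^2 - 36)^2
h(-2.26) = 0.14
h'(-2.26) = -0.05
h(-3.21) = 0.20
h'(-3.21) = -0.09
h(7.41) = 0.29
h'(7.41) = -0.17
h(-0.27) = 0.06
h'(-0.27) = -0.03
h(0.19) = 0.05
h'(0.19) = -0.03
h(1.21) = 0.02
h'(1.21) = -0.03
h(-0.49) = 0.07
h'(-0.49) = -0.03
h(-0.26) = 0.06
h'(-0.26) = -0.03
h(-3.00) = 0.19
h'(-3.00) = -0.08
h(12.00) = 0.09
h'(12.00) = -0.01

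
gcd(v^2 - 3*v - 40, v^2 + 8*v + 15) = v + 5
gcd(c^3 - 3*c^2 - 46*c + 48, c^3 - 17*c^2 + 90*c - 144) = c - 8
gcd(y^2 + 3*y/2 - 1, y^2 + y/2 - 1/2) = y - 1/2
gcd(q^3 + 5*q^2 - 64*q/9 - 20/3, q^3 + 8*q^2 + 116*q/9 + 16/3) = q^2 + 20*q/3 + 4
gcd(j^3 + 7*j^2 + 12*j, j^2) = j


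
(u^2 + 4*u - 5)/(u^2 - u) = (u + 5)/u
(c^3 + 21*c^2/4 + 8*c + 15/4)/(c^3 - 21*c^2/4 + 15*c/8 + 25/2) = 2*(c^2 + 4*c + 3)/(2*c^2 - 13*c + 20)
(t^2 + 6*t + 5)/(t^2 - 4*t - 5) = (t + 5)/(t - 5)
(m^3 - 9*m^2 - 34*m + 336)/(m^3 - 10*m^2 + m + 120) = (m^2 - m - 42)/(m^2 - 2*m - 15)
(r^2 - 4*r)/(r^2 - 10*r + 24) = r/(r - 6)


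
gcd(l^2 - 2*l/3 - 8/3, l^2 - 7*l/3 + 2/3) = l - 2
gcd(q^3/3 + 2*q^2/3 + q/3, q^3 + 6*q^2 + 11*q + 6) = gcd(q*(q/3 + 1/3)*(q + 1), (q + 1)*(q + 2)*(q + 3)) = q + 1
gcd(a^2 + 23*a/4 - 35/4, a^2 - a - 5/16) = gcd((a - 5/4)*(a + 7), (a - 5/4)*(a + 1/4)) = a - 5/4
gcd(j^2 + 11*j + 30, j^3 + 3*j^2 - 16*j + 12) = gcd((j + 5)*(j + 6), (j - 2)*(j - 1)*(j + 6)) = j + 6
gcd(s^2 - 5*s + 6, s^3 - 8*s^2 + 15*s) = s - 3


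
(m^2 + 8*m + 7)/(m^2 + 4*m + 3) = (m + 7)/(m + 3)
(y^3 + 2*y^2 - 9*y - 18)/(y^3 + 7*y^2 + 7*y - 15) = (y^2 - y - 6)/(y^2 + 4*y - 5)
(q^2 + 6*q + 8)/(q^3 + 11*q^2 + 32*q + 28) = (q + 4)/(q^2 + 9*q + 14)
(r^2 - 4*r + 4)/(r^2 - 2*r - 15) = (-r^2 + 4*r - 4)/(-r^2 + 2*r + 15)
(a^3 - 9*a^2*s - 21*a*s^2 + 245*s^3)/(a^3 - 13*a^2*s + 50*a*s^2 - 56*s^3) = (a^2 - 2*a*s - 35*s^2)/(a^2 - 6*a*s + 8*s^2)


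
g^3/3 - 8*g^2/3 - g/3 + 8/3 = (g/3 + 1/3)*(g - 8)*(g - 1)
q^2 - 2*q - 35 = (q - 7)*(q + 5)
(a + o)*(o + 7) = a*o + 7*a + o^2 + 7*o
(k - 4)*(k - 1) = k^2 - 5*k + 4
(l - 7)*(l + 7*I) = l^2 - 7*l + 7*I*l - 49*I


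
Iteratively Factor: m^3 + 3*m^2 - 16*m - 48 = (m - 4)*(m^2 + 7*m + 12) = (m - 4)*(m + 4)*(m + 3)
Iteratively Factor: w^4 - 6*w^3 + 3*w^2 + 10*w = (w - 2)*(w^3 - 4*w^2 - 5*w) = w*(w - 2)*(w^2 - 4*w - 5) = w*(w - 5)*(w - 2)*(w + 1)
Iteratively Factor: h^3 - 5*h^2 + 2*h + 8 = (h + 1)*(h^2 - 6*h + 8) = (h - 4)*(h + 1)*(h - 2)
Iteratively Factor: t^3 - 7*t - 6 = (t - 3)*(t^2 + 3*t + 2) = (t - 3)*(t + 2)*(t + 1)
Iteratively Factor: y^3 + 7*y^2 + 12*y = (y + 4)*(y^2 + 3*y) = (y + 3)*(y + 4)*(y)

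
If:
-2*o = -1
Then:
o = 1/2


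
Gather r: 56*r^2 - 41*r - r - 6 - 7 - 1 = 56*r^2 - 42*r - 14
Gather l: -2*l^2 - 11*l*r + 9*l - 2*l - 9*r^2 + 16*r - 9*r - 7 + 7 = -2*l^2 + l*(7 - 11*r) - 9*r^2 + 7*r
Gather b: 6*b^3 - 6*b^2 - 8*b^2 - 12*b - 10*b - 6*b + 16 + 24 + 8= 6*b^3 - 14*b^2 - 28*b + 48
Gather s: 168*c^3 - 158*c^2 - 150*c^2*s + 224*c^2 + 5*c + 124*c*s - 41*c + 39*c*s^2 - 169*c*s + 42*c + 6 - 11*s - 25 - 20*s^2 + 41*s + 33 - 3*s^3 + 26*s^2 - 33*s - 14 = 168*c^3 + 66*c^2 + 6*c - 3*s^3 + s^2*(39*c + 6) + s*(-150*c^2 - 45*c - 3)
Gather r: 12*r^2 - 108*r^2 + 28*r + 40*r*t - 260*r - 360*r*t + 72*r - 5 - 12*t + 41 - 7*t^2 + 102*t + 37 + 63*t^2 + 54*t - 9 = -96*r^2 + r*(-320*t - 160) + 56*t^2 + 144*t + 64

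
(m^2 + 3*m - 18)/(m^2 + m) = (m^2 + 3*m - 18)/(m*(m + 1))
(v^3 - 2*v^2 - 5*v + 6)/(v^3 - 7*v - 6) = (v - 1)/(v + 1)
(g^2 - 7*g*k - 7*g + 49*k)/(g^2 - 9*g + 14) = (g - 7*k)/(g - 2)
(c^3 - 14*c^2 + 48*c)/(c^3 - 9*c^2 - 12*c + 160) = c*(c - 6)/(c^2 - c - 20)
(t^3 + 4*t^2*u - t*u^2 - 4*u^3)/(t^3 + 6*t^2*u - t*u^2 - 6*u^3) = (t + 4*u)/(t + 6*u)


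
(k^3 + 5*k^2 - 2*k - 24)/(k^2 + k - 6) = k + 4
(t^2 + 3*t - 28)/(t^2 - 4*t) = (t + 7)/t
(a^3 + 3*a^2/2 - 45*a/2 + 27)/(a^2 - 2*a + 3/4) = 2*(a^2 + 3*a - 18)/(2*a - 1)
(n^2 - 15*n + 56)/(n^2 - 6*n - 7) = (n - 8)/(n + 1)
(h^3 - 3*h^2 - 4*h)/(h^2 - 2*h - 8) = h*(h + 1)/(h + 2)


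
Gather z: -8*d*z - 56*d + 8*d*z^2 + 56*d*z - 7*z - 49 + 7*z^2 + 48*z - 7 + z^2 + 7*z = -56*d + z^2*(8*d + 8) + z*(48*d + 48) - 56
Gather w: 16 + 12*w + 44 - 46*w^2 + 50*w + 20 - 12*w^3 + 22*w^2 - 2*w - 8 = -12*w^3 - 24*w^2 + 60*w + 72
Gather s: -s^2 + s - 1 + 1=-s^2 + s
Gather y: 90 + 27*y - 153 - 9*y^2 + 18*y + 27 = -9*y^2 + 45*y - 36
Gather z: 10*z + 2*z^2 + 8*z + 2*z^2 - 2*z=4*z^2 + 16*z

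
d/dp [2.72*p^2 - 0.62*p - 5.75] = 5.44*p - 0.62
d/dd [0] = 0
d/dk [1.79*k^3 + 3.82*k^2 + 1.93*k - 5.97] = 5.37*k^2 + 7.64*k + 1.93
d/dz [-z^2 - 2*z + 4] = -2*z - 2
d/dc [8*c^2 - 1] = 16*c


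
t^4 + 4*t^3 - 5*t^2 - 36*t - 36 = (t - 3)*(t + 2)^2*(t + 3)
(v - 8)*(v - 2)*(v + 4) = v^3 - 6*v^2 - 24*v + 64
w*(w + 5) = w^2 + 5*w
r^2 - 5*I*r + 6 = (r - 6*I)*(r + I)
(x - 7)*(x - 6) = x^2 - 13*x + 42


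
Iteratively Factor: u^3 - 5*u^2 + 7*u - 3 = (u - 3)*(u^2 - 2*u + 1) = (u - 3)*(u - 1)*(u - 1)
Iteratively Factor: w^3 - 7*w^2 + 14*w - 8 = (w - 2)*(w^2 - 5*w + 4) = (w - 4)*(w - 2)*(w - 1)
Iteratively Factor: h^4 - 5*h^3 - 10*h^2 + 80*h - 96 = (h - 3)*(h^3 - 2*h^2 - 16*h + 32) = (h - 3)*(h + 4)*(h^2 - 6*h + 8) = (h - 3)*(h - 2)*(h + 4)*(h - 4)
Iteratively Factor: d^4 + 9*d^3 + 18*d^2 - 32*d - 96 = (d + 4)*(d^3 + 5*d^2 - 2*d - 24) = (d - 2)*(d + 4)*(d^2 + 7*d + 12) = (d - 2)*(d + 4)^2*(d + 3)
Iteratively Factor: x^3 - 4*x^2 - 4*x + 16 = (x - 4)*(x^2 - 4) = (x - 4)*(x + 2)*(x - 2)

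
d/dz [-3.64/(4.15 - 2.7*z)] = -9.828/(2.7*z - 4.15)^2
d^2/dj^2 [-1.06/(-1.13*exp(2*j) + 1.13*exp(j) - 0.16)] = ((1.1978 - 4.7912*exp(j))*(1.13*exp(2*j) - 1.13*exp(j) + 0.16) + 1.06*(2.26*exp(j) - 1.13)*(4.52*exp(j) - 2.26)*exp(j))*exp(j)/(1.13*exp(2*j) - 1.13*exp(j) + 0.16)^3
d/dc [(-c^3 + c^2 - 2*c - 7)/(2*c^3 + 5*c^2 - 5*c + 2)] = (-7*c^4 + 18*c^3 + 41*c^2 + 74*c - 39)/(4*c^6 + 20*c^5 + 5*c^4 - 42*c^3 + 45*c^2 - 20*c + 4)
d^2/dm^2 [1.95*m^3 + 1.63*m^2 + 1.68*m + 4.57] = 11.7*m + 3.26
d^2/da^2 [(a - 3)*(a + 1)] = 2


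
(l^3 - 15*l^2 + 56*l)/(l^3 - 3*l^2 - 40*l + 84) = l*(l - 8)/(l^2 + 4*l - 12)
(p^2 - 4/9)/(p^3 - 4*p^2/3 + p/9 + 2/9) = (3*p + 2)/(3*p^2 - 2*p - 1)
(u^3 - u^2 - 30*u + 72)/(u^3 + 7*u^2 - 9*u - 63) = (u^2 + 2*u - 24)/(u^2 + 10*u + 21)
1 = 1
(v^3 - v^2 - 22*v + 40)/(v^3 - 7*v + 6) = (v^2 + v - 20)/(v^2 + 2*v - 3)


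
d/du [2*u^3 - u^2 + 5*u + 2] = 6*u^2 - 2*u + 5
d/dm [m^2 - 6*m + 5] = 2*m - 6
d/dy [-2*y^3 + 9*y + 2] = 9 - 6*y^2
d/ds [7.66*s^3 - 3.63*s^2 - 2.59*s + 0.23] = 22.98*s^2 - 7.26*s - 2.59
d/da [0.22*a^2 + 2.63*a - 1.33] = 0.44*a + 2.63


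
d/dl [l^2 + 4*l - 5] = 2*l + 4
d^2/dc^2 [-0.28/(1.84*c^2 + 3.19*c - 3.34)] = (1.895936*c^2 + 3.286976*c - 0.28*(3.68*c + 3.19)*(7.36*c + 6.38) - 3.441536)/(1.84*c^2 + 3.19*c - 3.34)^3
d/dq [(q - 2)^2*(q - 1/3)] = (q - 2)*(9*q - 8)/3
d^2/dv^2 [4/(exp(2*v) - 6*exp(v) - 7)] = 8*((3 - 2*exp(v))*(-exp(2*v) + 6*exp(v) + 7) - 4*(exp(v) - 3)^2*exp(v))*exp(v)/(-exp(2*v) + 6*exp(v) + 7)^3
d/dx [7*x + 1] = 7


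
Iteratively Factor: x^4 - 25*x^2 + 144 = (x + 4)*(x^3 - 4*x^2 - 9*x + 36) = (x - 4)*(x + 4)*(x^2 - 9) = (x - 4)*(x + 3)*(x + 4)*(x - 3)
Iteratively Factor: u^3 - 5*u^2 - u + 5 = (u + 1)*(u^2 - 6*u + 5) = (u - 1)*(u + 1)*(u - 5)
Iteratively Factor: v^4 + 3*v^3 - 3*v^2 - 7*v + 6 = (v - 1)*(v^3 + 4*v^2 + v - 6) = (v - 1)^2*(v^2 + 5*v + 6) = (v - 1)^2*(v + 2)*(v + 3)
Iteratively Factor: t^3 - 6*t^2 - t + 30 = (t - 5)*(t^2 - t - 6) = (t - 5)*(t - 3)*(t + 2)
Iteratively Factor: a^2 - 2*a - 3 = (a + 1)*(a - 3)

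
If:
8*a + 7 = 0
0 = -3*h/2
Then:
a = -7/8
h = 0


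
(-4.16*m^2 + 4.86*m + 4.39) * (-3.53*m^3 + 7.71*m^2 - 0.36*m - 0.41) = 14.6848*m^5 - 49.2294*m^4 + 23.4715*m^3 + 33.8029*m^2 - 3.573*m - 1.7999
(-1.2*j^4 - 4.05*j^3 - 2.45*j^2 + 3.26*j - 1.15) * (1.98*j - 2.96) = -2.376*j^5 - 4.467*j^4 + 7.137*j^3 + 13.7068*j^2 - 11.9266*j + 3.404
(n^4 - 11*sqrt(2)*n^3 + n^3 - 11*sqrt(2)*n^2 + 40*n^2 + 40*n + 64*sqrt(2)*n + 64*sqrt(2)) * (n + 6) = n^5 - 11*sqrt(2)*n^4 + 7*n^4 - 77*sqrt(2)*n^3 + 46*n^3 - 2*sqrt(2)*n^2 + 280*n^2 + 240*n + 448*sqrt(2)*n + 384*sqrt(2)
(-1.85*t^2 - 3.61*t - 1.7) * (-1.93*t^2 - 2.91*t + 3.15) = 3.5705*t^4 + 12.3508*t^3 + 7.9586*t^2 - 6.4245*t - 5.355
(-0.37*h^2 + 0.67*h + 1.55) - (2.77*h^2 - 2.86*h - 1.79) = -3.14*h^2 + 3.53*h + 3.34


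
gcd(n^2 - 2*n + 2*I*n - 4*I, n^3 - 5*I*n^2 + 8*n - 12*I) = n + 2*I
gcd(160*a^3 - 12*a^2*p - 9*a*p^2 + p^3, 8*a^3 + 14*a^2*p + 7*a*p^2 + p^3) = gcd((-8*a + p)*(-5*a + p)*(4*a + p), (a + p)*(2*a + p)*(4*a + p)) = 4*a + p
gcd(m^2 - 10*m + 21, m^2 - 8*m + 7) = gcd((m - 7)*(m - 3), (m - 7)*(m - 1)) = m - 7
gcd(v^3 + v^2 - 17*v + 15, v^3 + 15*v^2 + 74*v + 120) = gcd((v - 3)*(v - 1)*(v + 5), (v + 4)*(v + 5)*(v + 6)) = v + 5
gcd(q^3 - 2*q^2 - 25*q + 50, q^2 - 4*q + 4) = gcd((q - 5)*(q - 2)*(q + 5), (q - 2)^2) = q - 2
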